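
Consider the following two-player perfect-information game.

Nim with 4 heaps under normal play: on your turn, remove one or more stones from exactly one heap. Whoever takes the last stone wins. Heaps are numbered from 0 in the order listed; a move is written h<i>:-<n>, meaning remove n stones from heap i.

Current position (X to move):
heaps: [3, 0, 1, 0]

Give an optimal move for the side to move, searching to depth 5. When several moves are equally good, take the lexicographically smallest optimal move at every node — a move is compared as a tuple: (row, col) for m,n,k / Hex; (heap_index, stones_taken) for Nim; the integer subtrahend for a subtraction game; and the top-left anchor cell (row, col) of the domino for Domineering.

X's best at [(3,0,1,0)]: h0:-2

p1 X@[(3,0,1,0)]: h0:-1[(2,0,1,0)]-1 h0:-2[(1,0,1,0)]+1* h0:-3[(0,0,1,0)]-1 h2:-1[(3,0,0,0)]-1
p2 O@[(1,0,1,0)]: h0:-1[(0,0,1,0)]-1* h2:-1[(1,0,0,0)]-1
p3 X@[(0,0,1,0)]: h2:-1[(0,0,0,0)]+1*
p4 O@[(0,0,0,0)] terminal -1; root [(3,0,1,0)] d5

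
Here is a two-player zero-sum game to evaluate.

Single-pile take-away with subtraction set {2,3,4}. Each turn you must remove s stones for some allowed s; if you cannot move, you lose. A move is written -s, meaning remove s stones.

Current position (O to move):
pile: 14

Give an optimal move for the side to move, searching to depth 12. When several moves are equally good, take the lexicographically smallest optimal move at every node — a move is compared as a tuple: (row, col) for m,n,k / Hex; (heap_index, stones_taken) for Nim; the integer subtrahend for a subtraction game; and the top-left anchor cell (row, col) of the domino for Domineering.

ply 1, O at 14 | -2=+1→12*; -3=-1→11; -4=-1→10
ply 2, X at 12 | -2=-1→10*; -3=-1→9; -4=-1→8
ply 3, O at 10 | -2=-1→8; -3=+1→7*; -4=+1→6
ply 4, X at 7 | -2=-1→5*; -3=-1→4; -4=-1→3
ply 5, O at 5 | -2=-1→3; -3=-1→2; -4=+1→1*
ply 6: 1 is terminal -1 (X); from 14 depth 12

O's best at [14]: -2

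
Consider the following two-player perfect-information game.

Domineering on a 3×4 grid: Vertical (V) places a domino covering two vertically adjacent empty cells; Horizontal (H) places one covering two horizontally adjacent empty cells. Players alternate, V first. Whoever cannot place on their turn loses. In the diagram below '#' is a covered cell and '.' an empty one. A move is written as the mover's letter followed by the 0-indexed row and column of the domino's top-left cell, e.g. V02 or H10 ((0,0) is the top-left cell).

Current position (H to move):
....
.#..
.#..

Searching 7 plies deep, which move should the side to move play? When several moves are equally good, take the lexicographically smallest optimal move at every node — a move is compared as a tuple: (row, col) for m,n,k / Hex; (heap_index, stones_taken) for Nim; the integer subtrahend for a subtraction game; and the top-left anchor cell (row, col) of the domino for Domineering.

H's best at [..../.#../.#..]: H12

p1 H@[..../.#../.#..]: H00[##../.#../.#..]-1 H01[.##./.#../.#..]-1 H02[..##/.#../.#..]-1 H12[..../.###/.#..]+1* H22[..../.#../.###]-1
p2 V@[..../.###/.#..]: V00[#.../####/.#..]-1* V10[..../####/##..]-1
p3 H@[#.../####/.#..]: H01[###./####/.#..]+1* H02[#.##/####/.#..]+1 H22[#.../####/.###]+1
p4 V@[###./####/.#..] terminal -1; root [..../.#../.#..] d7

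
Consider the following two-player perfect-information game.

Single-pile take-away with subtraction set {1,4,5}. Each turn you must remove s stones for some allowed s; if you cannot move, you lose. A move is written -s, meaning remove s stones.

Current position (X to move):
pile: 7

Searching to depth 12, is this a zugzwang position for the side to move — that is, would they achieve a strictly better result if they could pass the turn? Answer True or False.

zugzwang(7, X) = False

ply 1, X at 7 | -1=-1→6; -4=-1→3; -5=+1→2*
ply 2, O at 2 | -1=-1→1*
ply 3, X at 1 | -1=+1→0*
ply 4: 0 is terminal -1 (O); from 7 depth 12
suppose X passes — search the same position with O to move:
pass> ply 1, O at 7 | -1=-1→6; -4=-1→3; -5=+1→2*
pass> ply 2, X at 2 | -1=-1→1*
pass> ply 3, O at 1 | -1=+1→0*
pass> ply 4: 0 is terminal -1 (X); from 7 depth 12
for X: play +1, pass -1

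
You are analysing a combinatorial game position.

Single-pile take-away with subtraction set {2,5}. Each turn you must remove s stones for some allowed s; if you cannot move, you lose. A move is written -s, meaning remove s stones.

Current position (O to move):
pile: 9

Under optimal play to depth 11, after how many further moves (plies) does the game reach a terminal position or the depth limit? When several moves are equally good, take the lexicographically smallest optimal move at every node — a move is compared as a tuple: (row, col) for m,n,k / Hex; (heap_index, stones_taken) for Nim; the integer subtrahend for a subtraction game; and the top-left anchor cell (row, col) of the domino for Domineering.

PV length from [9]: 3 plies

p1 O@[9]: -2[7]+1* -5[4]+1
p2 X@[7]: -2[5]-1* -5[2]-1
p3 O@[5]: -2[3]-1 -5[0]+1*
p4 X@[0] terminal -1; root [9] d11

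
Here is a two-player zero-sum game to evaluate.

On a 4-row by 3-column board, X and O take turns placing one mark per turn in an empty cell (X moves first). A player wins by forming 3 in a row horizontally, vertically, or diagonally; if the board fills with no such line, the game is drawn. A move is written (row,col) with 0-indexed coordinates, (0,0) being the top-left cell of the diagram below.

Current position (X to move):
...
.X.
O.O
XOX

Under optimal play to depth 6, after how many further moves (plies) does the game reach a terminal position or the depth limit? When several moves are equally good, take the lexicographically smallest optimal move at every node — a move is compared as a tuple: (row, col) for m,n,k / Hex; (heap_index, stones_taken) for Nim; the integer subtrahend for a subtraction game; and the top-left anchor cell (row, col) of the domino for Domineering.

p1 X@[.../.X./O.O/XOX]: (0,0)[X../.X./O.O/XOX]-1 (0,1)[.X./.X./O.O/XOX]-1 (0,2)[..X/.X./O.O/XOX]-1 (1,0)[.../XX./O.O/XOX]-1 (1,2)[.../.XX/O.O/XOX]-1 (2,1)[.../.X./OXO/XOX]+1*
p2 O@[.../.X./OXO/XOX]: (0,0)[O../.X./OXO/XOX]-1* (0,1)[.O./.X./OXO/XOX]-1 (0,2)[..O/.X./OXO/XOX]-1 (1,0)[.../OX./OXO/XOX]-1 (1,2)[.../.XO/OXO/XOX]-1
p3 X@[O../.X./OXO/XOX]: (0,1)[OX./.X./OXO/XOX]+1* (0,2)[O.X/.X./OXO/XOX]-1 (1,0)[O../XX./OXO/XOX]+1 (1,2)[O../.XX/OXO/XOX]+1
p4 O@[OX./.X./OXO/XOX] terminal -1; root [.../.X./O.O/XOX] d6

PV length from [.../.X./O.O/XOX]: 3 plies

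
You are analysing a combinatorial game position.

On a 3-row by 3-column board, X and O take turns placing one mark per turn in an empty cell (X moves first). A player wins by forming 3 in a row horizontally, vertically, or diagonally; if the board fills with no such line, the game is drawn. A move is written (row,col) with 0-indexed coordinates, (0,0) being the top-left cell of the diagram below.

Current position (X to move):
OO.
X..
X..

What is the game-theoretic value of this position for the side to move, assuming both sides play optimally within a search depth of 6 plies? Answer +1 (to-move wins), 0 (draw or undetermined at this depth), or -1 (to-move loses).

[OO./X../X..] X move#1: (0,2):-1/OOX/X../X..*, (1,1):-1/OO./XX./X.., (1,2):-1/OO./X.X/X.., (2,1):-1/OO./X../XX., (2,2):-1/OO./X../X.X
[OOX/X../X..] O move#2: (1,1):+1/OOX/XO./X..*, (1,2):-1/OOX/X.O/X.., (2,1):-1/OOX/X../XO., (2,2):-1/OOX/X../X.O
[OOX/XO./X..] X move#3: (1,2):-1/OOX/XOX/X..*, (2,1):-1/OOX/XO./XX., (2,2):-1/OOX/XO./X.X
[OOX/XOX/X..] O move#4: (2,1):+1/OOX/XOX/XO.*, (2,2):+1/OOX/XOX/X.O
[OOX/XOX/XO.] end (terminal -1, X#5); searched OO./X../X.. to 6

value(OO./X../X.., X) = -1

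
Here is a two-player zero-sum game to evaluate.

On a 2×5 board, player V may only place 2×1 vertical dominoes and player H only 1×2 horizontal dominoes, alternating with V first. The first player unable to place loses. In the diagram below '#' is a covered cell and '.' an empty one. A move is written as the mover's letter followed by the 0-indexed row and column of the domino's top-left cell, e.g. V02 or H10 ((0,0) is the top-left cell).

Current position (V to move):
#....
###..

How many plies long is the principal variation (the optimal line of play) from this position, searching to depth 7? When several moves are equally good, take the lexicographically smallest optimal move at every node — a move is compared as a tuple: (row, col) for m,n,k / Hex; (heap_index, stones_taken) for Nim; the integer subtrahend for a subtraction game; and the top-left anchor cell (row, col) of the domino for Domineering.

ply 1, V at #..../###.. | V03=+1→#..#./####.*; V04=-1→#...#/###.#
ply 2, H at #..#./####. | H01=-1→####./####.*
ply 3, V at ####./####. | V04=+1→#####/#####*
ply 4: #####/##### is terminal -1 (H); from #..../###.. depth 7

PV length from [#..../###..]: 3 plies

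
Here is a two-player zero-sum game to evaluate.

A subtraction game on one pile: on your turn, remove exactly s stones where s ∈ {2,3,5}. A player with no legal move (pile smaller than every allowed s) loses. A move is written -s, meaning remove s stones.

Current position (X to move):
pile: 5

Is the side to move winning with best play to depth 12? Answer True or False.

ply 1, X at 5 | -2=-1→3; -3=-1→2; -5=+1→0*
ply 2: 0 is terminal -1 (O); from 5 depth 12

X winning at [5]: True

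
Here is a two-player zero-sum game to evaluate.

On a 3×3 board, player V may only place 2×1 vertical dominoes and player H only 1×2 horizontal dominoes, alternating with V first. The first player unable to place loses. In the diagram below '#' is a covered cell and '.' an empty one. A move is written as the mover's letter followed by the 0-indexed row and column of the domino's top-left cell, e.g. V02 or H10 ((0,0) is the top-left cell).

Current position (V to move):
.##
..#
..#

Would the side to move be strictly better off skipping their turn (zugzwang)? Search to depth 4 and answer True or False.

zugzwang(.##/..#/..#, V) = False

p1 V@[.##/..#/..#]: V00[###/#.#/..#]-1 V10[.##/#.#/#.#]+1* V11[.##/.##/.##]+1
p2 H@[.##/#.#/#.#] terminal -1; root [.##/..#/..#] d4
if V skipped the turn, H would face:
~ p1 H@[.##/..#/..#]: H10[.##/###/..#]+1* H20[.##/..#/###]-1
~ p2 V@[.##/###/..#] terminal -1; root [.##/..#/..#] d4
compare (V): move=+1 vs pass=-1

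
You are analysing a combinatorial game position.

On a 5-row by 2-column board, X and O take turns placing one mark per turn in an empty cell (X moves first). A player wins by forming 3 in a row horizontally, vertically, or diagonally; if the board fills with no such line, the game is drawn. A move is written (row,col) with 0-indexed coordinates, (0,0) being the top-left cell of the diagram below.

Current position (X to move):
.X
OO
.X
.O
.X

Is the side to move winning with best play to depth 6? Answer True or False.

[.X/OO/.X/.O/.X] X move#1: (0,0):+0/XX/OO/.X/.O/.X*, (2,0):+0/.X/OO/XX/.O/.X, (3,0):+0/.X/OO/.X/XO/.X, (4,0):-1/.X/OO/.X/.O/XX
[XX/OO/.X/.O/.X] O move#2: (2,0):+0/XX/OO/OX/.O/.X*, (3,0):+0/XX/OO/.X/OO/.X, (4,0):+0/XX/OO/.X/.O/OX
[XX/OO/OX/.O/.X] X move#3: (3,0):+0/XX/OO/OX/XO/.X*, (4,0):-1/XX/OO/OX/.O/XX
[XX/OO/OX/XO/.X] O move#4: (4,0):+0/XX/OO/OX/XO/OX*
[XX/OO/OX/XO/OX] end (terminal +0, X#5); searched .X/OO/.X/.O/.X to 6

X winning at [.X/OO/.X/.O/.X]: False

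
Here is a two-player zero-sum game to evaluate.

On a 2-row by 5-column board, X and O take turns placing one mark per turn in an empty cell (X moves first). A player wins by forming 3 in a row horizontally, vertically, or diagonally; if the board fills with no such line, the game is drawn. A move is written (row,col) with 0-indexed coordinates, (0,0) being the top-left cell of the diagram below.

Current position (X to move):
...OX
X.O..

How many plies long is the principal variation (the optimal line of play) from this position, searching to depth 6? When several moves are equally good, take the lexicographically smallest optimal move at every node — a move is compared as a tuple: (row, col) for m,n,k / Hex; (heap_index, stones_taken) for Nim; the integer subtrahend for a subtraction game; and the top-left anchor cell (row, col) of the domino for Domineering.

PV length from [...OX/X.O..]: 6 plies

[...OX/X.O..] X move#1: (0,0):-1/X..OX/X.O.., (0,1):-1/.X.OX/X.O.., (0,2):-1/..XOX/X.O.., (1,1):+0/...OX/XXO..*, (1,3):+0/...OX/X.OX., (1,4):+0/...OX/X.O.X
[...OX/XXO..] O move#2: (0,0):+0/O..OX/XXO..*, (0,1):+0/.O.OX/XXO.., (0,2):+0/..OOX/XXO.., (1,3):+0/...OX/XXOO., (1,4):+0/...OX/XXO.O
[O..OX/XXO..] X move#3: (0,1):+0/OX.OX/XXO..*, (0,2):+0/O.XOX/XXO.., (1,3):+0/O..OX/XXOX., (1,4):+0/O..OX/XXO.X
[OX.OX/XXO..] O move#4: (0,2):+0/OXOOX/XXO..*, (1,3):+0/OX.OX/XXOO., (1,4):+0/OX.OX/XXO.O
[OXOOX/XXO..] X move#5: (1,3):+0/OXOOX/XXOX.*, (1,4):+0/OXOOX/XXO.X
[OXOOX/XXOX.] O move#6: (1,4):+0/OXOOX/XXOXO*
[OXOOX/XXOXO] end (terminal +0, X#7); searched ...OX/X.O.. to 6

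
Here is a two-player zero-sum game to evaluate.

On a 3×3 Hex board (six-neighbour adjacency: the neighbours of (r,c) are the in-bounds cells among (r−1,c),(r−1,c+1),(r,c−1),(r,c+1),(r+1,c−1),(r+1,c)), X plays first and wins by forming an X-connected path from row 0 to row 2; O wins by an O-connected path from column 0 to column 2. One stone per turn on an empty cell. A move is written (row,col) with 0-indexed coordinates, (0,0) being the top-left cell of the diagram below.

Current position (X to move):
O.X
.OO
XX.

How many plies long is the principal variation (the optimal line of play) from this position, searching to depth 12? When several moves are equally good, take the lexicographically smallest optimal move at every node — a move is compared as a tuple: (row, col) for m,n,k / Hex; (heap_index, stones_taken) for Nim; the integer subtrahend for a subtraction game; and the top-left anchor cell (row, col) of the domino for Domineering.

PV length from [O.X/.OO/XX.]: 2 plies

ply 1, X at O.X/.OO/XX. | (0,1)=-1→OXX/.OO/XX.*; (1,0)=-1→O.X/XOO/XX.; (2,2)=-1→O.X/.OO/XXX
ply 2, O at OXX/.OO/XX. | (1,0)=+1→OXX/OOO/XX.*; (2,2)=-1→OXX/.OO/XXO
ply 3: OXX/OOO/XX. is terminal -1 (X); from O.X/.OO/XX. depth 12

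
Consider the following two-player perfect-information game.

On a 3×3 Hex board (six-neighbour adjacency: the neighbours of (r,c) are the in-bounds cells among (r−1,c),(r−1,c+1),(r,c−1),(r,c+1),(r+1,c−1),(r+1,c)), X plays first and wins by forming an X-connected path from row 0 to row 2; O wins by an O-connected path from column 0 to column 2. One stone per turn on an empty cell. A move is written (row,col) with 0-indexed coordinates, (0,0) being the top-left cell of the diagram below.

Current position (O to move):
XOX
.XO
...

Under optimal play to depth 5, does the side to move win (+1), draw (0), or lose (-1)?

value(XOX/.XO/..., O) = -1

ply 1, O at XOX/.XO/... | (1,0)=-1→XOX/OXO/...*; (2,0)=-1→XOX/.XO/O..; (2,1)=-1→XOX/.XO/.O.; (2,2)=-1→XOX/.XO/..O
ply 2, X at XOX/OXO/... | (2,0)=+1→XOX/OXO/X..*; (2,1)=+1→XOX/OXO/.X.; (2,2)=+1→XOX/OXO/..X
ply 3: XOX/OXO/X.. is terminal -1 (O); from XOX/.XO/... depth 5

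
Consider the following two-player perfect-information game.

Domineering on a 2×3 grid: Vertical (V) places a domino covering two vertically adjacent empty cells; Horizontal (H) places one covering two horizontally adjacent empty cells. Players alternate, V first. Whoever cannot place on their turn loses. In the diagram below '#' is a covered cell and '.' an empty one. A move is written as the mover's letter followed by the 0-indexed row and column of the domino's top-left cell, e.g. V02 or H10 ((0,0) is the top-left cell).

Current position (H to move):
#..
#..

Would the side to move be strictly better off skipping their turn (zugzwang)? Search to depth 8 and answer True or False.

zugzwang(#../#.., H) = False

p1 H@[#../#..]: H01[###/#..]+1* H11[#../###]+1
p2 V@[###/#..] terminal -1; root [#../#..] d8
suppose H passes — search the same position with V to move:
pass> p1 V@[#../#..]: V01[##./##.]+1* V02[#.#/#.#]+1
pass> p2 H@[##./##.] terminal -1; root [#../#..] d8
for H: play +1, pass -1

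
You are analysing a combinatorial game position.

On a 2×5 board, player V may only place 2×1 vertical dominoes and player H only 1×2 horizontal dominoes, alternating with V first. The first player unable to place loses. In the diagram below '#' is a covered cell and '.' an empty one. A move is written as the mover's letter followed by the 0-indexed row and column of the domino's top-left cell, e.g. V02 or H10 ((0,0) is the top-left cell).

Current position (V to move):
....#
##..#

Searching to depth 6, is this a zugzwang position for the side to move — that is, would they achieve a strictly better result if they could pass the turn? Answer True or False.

p1 V@[....#/##..#]: V02[..#.#/###.#]+1* V03[...##/##.##]-1
p2 H@[..#.#/###.#]: H00[###.#/###.#]-1*
p3 V@[###.#/###.#]: V03[#####/#####]+1*
p4 H@[#####/#####] terminal -1; root [....#/##..#] d6
suppose V passes — search the same position with H to move:
pass> p1 H@[....#/##..#]: H00[##..#/##..#]-1 H01[.##.#/##..#]-1 H02[..###/##..#]+1* H12[....#/#####]+1
pass> p2 V@[..###/##..#] terminal -1; root [....#/##..#] d6
for V: play +1, pass -1

zugzwang(....#/##..#, V) = False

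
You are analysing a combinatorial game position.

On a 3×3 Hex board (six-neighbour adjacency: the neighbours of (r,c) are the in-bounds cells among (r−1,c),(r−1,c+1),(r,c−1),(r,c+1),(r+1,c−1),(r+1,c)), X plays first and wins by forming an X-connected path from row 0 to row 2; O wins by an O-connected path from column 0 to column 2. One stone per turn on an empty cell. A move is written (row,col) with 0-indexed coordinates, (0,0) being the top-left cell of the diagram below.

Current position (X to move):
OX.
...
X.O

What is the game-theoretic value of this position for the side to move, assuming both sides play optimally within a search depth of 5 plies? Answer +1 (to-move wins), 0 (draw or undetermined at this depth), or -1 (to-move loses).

value(OX./.../X.O, X) = +1

p1 X@[OX./.../X.O]: (0,2)[OXX/.../X.O]+1* (1,0)[OX./X../X.O]+1 (1,1)[OX./.X./X.O]+1 (1,2)[OX./..X/X.O]+1 (2,1)[OX./.../XXO]+1
p2 O@[OXX/.../X.O]: (1,0)[OXX/O../X.O]-1* (1,1)[OXX/.O./X.O]-1 (1,2)[OXX/..O/X.O]-1 (2,1)[OXX/.../XOO]-1
p3 X@[OXX/O../X.O]: (1,1)[OXX/OX./X.O]+1* (1,2)[OXX/O.X/X.O]+1 (2,1)[OXX/O../XXO]+1
p4 O@[OXX/OX./X.O] terminal -1; root [OX./.../X.O] d5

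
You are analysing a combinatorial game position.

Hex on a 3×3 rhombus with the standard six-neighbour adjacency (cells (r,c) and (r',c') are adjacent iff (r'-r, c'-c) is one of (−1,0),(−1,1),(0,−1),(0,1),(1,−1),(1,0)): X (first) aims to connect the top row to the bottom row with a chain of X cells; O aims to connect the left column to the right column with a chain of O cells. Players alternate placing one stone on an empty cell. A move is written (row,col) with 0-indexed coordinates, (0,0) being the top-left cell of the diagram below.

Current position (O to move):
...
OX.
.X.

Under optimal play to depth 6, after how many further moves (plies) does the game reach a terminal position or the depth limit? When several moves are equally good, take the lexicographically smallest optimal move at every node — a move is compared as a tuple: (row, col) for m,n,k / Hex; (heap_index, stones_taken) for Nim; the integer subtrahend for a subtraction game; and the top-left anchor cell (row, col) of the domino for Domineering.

p1 O@[.../OX./.X.]: (0,0)[O../OX./.X.]-1* (0,1)[.O./OX./.X.]-1 (0,2)[..O/OX./.X.]-1 (1,2)[.../OXO/.X.]-1 (2,0)[.../OX./OX.]-1 (2,2)[.../OX./.XO]-1
p2 X@[O../OX./.X.]: (0,1)[OX./OX./.X.]+1* (0,2)[O.X/OX./.X.]+1 (1,2)[O../OXX/.X.]+1 (2,0)[O../OX./XX.]+1 (2,2)[O../OX./.XX]+1
p3 O@[OX./OX./.X.] terminal -1; root [.../OX./.X.] d6

PV length from [.../OX./.X.]: 2 plies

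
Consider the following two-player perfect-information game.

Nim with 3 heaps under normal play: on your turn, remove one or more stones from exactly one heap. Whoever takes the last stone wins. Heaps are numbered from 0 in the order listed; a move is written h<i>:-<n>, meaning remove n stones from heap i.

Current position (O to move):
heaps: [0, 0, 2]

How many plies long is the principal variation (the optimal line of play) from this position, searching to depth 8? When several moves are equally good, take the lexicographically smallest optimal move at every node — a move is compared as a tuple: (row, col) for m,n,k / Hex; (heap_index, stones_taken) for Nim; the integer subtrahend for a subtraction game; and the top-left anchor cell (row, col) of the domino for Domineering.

ply 1, O at (0,0,2) | h2:-1=-1→(0,0,1); h2:-2=+1→(0,0,0)*
ply 2: (0,0,0) is terminal -1 (X); from (0,0,2) depth 8

PV length from [(0,0,2)]: 1 ply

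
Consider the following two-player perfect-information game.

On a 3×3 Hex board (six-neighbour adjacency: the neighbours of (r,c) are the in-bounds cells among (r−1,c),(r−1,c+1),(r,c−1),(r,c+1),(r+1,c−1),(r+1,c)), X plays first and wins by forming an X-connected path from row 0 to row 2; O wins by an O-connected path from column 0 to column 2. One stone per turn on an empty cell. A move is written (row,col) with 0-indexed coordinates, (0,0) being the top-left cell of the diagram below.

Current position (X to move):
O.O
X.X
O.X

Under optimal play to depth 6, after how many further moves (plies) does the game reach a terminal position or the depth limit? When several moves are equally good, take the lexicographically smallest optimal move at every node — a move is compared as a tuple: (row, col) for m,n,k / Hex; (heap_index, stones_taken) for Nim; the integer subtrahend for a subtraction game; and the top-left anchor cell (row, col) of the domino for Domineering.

PV length from [O.O/X.X/O.X]: 2 plies

ply 1, X at O.O/X.X/O.X | (0,1)=-1→OXO/X.X/O.X*; (1,1)=-1→O.O/XXX/O.X; (2,1)=-1→O.O/X.X/OXX
ply 2, O at OXO/X.X/O.X | (1,1)=+1→OXO/XOX/O.X*; (2,1)=-1→OXO/X.X/OOX
ply 3: OXO/XOX/O.X is terminal -1 (X); from O.O/X.X/O.X depth 6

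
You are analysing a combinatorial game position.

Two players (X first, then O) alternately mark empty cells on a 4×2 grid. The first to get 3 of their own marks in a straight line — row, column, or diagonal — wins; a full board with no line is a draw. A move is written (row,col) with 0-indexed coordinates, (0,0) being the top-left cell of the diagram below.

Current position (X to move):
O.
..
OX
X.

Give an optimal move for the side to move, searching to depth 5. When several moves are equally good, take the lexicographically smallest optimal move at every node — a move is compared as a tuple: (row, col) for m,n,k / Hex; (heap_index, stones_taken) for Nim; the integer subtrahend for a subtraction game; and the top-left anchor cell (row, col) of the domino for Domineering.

[O./../OX/X.] X move#1: (0,1):-1/OX/../OX/X., (1,0):+0/O./X./OX/X.*, (1,1):-1/O./.X/OX/X., (3,1):-1/O./../OX/XX
[O./X./OX/X.] O move#2: (0,1):+0/OO/X./OX/X.*, (1,1):+0/O./XO/OX/X., (3,1):+0/O./X./OX/XO
[OO/X./OX/X.] X move#3: (1,1):+0/OO/XX/OX/X.*, (3,1):+0/OO/X./OX/XX
[OO/XX/OX/X.] O move#4: (3,1):+0/OO/XX/OX/XO*
[OO/XX/OX/XO] end (terminal +0, X#5); searched O./../OX/X. to 5

X's best at [O./../OX/X.]: (1,0)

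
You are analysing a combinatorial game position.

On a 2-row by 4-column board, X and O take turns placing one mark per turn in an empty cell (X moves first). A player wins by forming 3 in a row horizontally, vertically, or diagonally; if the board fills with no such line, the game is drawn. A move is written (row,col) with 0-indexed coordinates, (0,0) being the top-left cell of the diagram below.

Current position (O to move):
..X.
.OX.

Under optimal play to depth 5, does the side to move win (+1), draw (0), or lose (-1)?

p1 O@[..X./.OX.]: (0,0)[O.X./.OX.]+0* (0,1)[.OX./.OX.]+0 (0,3)[..XO/.OX.]+0 (1,0)[..X./OOX.]-1 (1,3)[..X./.OXO]-1
p2 X@[O.X./.OX.]: (0,1)[OXX./.OX.]+0* (0,3)[O.XX/.OX.]+0 (1,0)[O.X./XOX.]+0 (1,3)[O.X./.OXX]+0
p3 O@[OXX./.OX.]: (0,3)[OXXO/.OX.]+0* (1,0)[OXX./OOX.]-1 (1,3)[OXX./.OXO]-1
p4 X@[OXXO/.OX.]: (1,0)[OXXO/XOX.]+0* (1,3)[OXXO/.OXX]+0
p5 O@[OXXO/XOX.]: (1,3)[OXXO/XOXO]+0*
p6 X@[OXXO/XOXO] terminal +0; root [..X./.OX.] d5

value(..X./.OX., O) = 0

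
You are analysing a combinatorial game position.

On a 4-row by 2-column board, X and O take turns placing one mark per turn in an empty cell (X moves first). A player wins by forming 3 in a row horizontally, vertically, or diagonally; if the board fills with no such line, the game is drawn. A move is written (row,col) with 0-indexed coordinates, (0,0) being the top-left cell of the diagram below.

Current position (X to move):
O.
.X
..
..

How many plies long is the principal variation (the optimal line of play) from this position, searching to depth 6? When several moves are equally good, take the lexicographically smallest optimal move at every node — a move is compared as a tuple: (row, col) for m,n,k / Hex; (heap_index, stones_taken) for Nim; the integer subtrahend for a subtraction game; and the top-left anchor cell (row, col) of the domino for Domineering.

ply 1, X at O./.X/../.. | (0,1)=+0→OX/.X/../..; (1,0)=+0→O./XX/../..; (2,0)=+0→O./.X/X./..; (2,1)=+1→O./.X/.X/..*; (3,0)=+0→O./.X/../X.; (3,1)=+0→O./.X/../.X
ply 2, O at O./.X/.X/.. | (0,1)=-1→OO/.X/.X/..*; (1,0)=-1→O./OX/.X/..; (2,0)=-1→O./.X/OX/..; (3,0)=-1→O./.X/.X/O.; (3,1)=-1→O./.X/.X/.O
ply 3, X at OO/.X/.X/.. | (1,0)=+0→OO/XX/.X/..; (2,0)=+0→OO/.X/XX/..; (3,0)=+0→OO/.X/.X/X.; (3,1)=+1→OO/.X/.X/.X*
ply 4: OO/.X/.X/.X is terminal -1 (O); from O./.X/../.. depth 6

PV length from [O./.X/../..]: 3 plies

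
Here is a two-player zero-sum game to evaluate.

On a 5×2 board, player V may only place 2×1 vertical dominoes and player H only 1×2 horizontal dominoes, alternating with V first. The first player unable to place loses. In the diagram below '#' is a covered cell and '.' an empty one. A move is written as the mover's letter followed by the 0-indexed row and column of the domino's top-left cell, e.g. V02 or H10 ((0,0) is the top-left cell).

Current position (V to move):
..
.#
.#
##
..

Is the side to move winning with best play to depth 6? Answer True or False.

[../.#/.#/##/..] V move#1: V00:-1/#./##/.#/##/..*, V10:-1/../##/##/##/..
[#./##/.#/##/..] H move#2: H40:+1/#./##/.#/##/##*
[#./##/.#/##/##] end (terminal -1, V#3); searched ../.#/.#/##/.. to 6

V winning at [../.#/.#/##/..]: False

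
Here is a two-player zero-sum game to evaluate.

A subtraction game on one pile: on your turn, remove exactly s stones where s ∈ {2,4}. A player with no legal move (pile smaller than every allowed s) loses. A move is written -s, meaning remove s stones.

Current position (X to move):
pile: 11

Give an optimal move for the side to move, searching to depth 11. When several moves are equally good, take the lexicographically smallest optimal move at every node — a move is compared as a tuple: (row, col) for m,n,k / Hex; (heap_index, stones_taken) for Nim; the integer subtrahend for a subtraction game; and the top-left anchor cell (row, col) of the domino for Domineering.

X's best at [11]: -4

ply 1, X at 11 | -2=-1→9; -4=+1→7*
ply 2, O at 7 | -2=-1→5*; -4=-1→3
ply 3, X at 5 | -2=-1→3; -4=+1→1*
ply 4: 1 is terminal -1 (O); from 11 depth 11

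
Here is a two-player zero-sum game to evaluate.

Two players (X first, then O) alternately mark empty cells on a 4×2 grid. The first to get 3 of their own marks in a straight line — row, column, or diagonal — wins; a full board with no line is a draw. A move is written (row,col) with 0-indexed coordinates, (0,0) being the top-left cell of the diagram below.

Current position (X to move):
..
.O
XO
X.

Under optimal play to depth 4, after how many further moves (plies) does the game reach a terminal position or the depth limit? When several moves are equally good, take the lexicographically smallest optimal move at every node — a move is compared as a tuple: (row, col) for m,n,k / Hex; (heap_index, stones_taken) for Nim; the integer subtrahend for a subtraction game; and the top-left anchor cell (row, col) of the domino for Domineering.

[../.O/XO/X.] X move#1: (0,0):-1/X./.O/XO/X., (0,1):-1/.X/.O/XO/X., (1,0):+1/../XO/XO/X.*, (3,1):-1/../.O/XO/XX
[../XO/XO/X.] end (terminal -1, O#2); searched ../.O/XO/X. to 4

PV length from [../.O/XO/X.]: 1 ply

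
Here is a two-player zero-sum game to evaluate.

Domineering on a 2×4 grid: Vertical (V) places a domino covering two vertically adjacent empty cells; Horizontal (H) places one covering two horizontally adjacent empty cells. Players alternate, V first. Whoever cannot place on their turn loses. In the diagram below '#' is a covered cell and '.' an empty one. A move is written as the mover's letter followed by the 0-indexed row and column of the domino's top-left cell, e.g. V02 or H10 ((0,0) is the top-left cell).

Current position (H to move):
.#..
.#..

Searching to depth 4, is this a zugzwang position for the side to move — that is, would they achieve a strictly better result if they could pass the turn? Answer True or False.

ply 1, H at .#../.#.. | H02=+1→.###/.#..*; H12=+1→.#../.###
ply 2, V at .###/.#.. | V00=-1→####/##..*
ply 3, H at ####/##.. | H12=+1→####/####*
ply 4: ####/#### is terminal -1 (V); from .#../.#.. depth 4
if H skipped the turn, V would face:
~ ply 1, V at .#../.#.. | V00=-1→##../##..; V02=+1→.##./.##.*; V03=+1→.#.#/.#.#
~ ply 2: .##./.##. is terminal -1 (H); from .#../.#.. depth 4
compare (H): move=+1 vs pass=-1

zugzwang(.#../.#.., H) = False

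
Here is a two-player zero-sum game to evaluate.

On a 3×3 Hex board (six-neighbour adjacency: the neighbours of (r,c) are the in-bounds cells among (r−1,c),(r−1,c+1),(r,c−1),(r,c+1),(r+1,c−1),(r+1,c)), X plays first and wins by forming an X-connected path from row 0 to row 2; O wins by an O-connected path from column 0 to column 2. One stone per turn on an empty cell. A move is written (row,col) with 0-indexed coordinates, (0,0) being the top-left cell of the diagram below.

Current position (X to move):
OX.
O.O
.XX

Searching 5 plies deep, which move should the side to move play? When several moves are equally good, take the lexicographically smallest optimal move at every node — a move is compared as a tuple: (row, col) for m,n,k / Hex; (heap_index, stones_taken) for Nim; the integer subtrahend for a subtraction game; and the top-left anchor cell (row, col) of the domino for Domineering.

p1 X@[OX./O.O/.XX]: (0,2)[OXX/O.O/.XX]-1 (1,1)[OX./OXO/.XX]+1* (2,0)[OX./O.O/XXX]-1
p2 O@[OX./OXO/.XX] terminal -1; root [OX./O.O/.XX] d5

X's best at [OX./O.O/.XX]: (1,1)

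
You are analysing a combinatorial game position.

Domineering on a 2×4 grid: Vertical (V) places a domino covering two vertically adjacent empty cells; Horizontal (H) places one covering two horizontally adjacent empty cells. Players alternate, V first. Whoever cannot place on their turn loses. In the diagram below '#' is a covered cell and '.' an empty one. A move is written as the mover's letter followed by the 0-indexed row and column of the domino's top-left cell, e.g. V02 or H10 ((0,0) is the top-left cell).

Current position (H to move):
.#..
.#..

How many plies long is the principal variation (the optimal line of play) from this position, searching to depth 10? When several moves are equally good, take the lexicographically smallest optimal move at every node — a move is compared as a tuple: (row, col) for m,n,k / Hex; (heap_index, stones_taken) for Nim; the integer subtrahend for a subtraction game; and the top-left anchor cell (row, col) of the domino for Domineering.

PV length from [.#../.#..]: 3 plies

p1 H@[.#../.#..]: H02[.###/.#..]+1* H12[.#../.###]+1
p2 V@[.###/.#..]: V00[####/##..]-1*
p3 H@[####/##..]: H12[####/####]+1*
p4 V@[####/####] terminal -1; root [.#../.#..] d10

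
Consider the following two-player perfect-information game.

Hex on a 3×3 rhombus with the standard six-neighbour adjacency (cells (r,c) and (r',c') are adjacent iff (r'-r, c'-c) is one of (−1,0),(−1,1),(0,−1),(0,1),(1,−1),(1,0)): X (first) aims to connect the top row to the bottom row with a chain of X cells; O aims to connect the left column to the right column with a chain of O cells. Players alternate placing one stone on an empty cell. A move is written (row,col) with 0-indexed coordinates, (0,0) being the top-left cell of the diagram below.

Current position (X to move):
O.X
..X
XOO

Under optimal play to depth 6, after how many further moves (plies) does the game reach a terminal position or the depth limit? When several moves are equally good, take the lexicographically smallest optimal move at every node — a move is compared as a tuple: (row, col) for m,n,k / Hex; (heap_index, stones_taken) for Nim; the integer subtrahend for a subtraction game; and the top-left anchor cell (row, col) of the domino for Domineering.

PV length from [O.X/..X/XOO]: 3 plies

[O.X/..X/XOO] X move#1: (0,1):+1/OXX/..X/XOO*, (1,0):+1/O.X/X.X/XOO, (1,1):+1/O.X/.XX/XOO
[OXX/..X/XOO] O move#2: (1,0):-1/OXX/O.X/XOO*, (1,1):-1/OXX/.OX/XOO
[OXX/O.X/XOO] X move#3: (1,1):+1/OXX/OXX/XOO*
[OXX/OXX/XOO] end (terminal -1, O#4); searched O.X/..X/XOO to 6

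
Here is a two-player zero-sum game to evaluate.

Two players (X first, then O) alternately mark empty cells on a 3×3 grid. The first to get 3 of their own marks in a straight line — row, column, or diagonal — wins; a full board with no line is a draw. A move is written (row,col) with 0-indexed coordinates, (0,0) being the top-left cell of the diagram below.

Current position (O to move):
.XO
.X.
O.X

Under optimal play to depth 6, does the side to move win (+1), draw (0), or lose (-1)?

ply 1, O at .XO/.X./O.X | (0,0)=-1→OXO/.X./O.X*; (1,0)=-1→.XO/OX./O.X; (1,2)=-1→.XO/.XO/O.X; (2,1)=-1→.XO/.X./OOX
ply 2, X at OXO/.X./O.X | (1,0)=+1→OXO/XX./O.X*; (1,2)=-1→OXO/.XX/O.X; (2,1)=+1→OXO/.X./OXX
ply 3, O at OXO/XX./O.X | (1,2)=-1→OXO/XXO/O.X*; (2,1)=-1→OXO/XX./OOX
ply 4, X at OXO/XXO/O.X | (2,1)=+1→OXO/XXO/OXX*
ply 5: OXO/XXO/OXX is terminal -1 (O); from .XO/.X./O.X depth 6

value(.XO/.X./O.X, O) = -1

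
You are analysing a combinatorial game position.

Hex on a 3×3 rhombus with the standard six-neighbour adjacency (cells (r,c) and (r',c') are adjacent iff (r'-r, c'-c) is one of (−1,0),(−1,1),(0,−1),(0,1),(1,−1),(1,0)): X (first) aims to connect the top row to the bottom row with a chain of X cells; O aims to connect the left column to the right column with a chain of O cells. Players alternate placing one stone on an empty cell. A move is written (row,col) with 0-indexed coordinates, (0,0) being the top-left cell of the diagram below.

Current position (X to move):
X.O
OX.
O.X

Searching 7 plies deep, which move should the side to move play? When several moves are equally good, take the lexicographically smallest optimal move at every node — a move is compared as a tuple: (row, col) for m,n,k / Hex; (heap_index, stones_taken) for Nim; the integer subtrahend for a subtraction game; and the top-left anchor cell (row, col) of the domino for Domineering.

X's best at [X.O/OX./O.X]: (0,1)

ply 1, X at X.O/OX./O.X | (0,1)=+1→XXO/OX./O.X*; (1,2)=-1→X.O/OXX/O.X; (2,1)=-1→X.O/OX./OXX
ply 2, O at XXO/OX./O.X | (1,2)=-1→XXO/OXO/O.X*; (2,1)=-1→XXO/OX./OOX
ply 3, X at XXO/OXO/O.X | (2,1)=+1→XXO/OXO/OXX*
ply 4: XXO/OXO/OXX is terminal -1 (O); from X.O/OX./O.X depth 7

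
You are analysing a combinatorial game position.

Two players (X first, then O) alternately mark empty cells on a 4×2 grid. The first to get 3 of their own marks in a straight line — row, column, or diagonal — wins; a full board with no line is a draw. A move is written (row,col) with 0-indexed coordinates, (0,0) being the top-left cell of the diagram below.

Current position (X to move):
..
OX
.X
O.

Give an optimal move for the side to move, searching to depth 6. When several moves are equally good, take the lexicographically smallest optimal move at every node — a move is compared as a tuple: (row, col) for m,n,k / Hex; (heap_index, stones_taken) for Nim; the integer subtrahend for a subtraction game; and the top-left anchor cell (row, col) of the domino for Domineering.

X's best at [../OX/.X/O.]: (0,1)

[../OX/.X/O.] X move#1: (0,0):-1/X./OX/.X/O., (0,1):+1/.X/OX/.X/O.*, (2,0):+1/../OX/XX/O., (3,1):+1/../OX/.X/OX
[.X/OX/.X/O.] end (terminal -1, O#2); searched ../OX/.X/O. to 6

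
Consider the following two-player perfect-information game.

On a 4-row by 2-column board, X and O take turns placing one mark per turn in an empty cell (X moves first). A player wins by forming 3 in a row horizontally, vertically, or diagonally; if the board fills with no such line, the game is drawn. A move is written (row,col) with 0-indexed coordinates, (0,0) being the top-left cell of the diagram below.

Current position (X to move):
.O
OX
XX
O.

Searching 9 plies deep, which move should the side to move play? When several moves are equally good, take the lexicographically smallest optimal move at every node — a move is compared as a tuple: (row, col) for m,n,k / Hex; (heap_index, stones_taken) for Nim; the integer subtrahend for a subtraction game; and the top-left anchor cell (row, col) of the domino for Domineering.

X's best at [.O/OX/XX/O.]: (3,1)

[.O/OX/XX/O.] X move#1: (0,0):+0/XO/OX/XX/O., (3,1):+1/.O/OX/XX/OX*
[.O/OX/XX/OX] end (terminal -1, O#2); searched .O/OX/XX/O. to 9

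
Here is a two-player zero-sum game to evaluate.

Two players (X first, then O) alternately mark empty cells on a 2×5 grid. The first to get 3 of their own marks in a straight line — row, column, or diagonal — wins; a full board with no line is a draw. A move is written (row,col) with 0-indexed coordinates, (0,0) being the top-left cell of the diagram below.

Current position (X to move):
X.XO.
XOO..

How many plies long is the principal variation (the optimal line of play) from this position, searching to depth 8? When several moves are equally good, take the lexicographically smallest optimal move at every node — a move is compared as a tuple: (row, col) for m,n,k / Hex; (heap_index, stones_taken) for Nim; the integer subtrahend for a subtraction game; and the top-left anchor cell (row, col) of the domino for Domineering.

PV length from [X.XO./XOO..]: 1 ply

p1 X@[X.XO./XOO..]: (0,1)[XXXO./XOO..]+1* (0,4)[X.XOX/XOO..]-1 (1,3)[X.XO./XOOX.]+0 (1,4)[X.XO./XOO.X]-1
p2 O@[XXXO./XOO..] terminal -1; root [X.XO./XOO..] d8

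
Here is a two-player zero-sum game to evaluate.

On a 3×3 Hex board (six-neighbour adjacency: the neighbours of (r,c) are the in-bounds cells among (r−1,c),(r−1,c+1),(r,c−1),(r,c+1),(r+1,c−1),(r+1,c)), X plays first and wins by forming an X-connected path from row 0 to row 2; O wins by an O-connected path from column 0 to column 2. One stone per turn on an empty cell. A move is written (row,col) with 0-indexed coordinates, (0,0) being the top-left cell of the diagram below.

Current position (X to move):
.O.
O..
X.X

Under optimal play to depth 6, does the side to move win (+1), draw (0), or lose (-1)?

p1 X@[.O./O../X.X]: (0,0)[XO./O../X.X]-1 (0,2)[.OX/O../X.X]+1* (1,1)[.O./OX./X.X]-1 (1,2)[.O./O.X/X.X]-1 (2,1)[.O./O../XXX]-1
p2 O@[.OX/O../X.X]: (0,0)[OOX/O../X.X]-1* (1,1)[.OX/OO./X.X]-1 (1,2)[.OX/O.O/X.X]-1 (2,1)[.OX/O../XOX]-1
p3 X@[OOX/O../X.X]: (1,1)[OOX/OX./X.X]+1* (1,2)[OOX/O.X/X.X]+1 (2,1)[OOX/O../XXX]+1
p4 O@[OOX/OX./X.X] terminal -1; root [.O./O../X.X] d6

value(.O./O../X.X, X) = +1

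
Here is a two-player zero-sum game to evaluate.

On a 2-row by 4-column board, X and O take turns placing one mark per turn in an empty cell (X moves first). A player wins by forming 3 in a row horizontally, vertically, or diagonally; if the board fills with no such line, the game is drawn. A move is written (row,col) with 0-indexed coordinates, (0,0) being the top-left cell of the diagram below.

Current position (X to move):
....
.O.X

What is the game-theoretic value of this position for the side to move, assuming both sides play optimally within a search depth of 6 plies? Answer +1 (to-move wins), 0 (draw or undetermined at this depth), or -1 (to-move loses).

p1 X@[..../.O.X]: (0,0)[X.../.O.X]+0* (0,1)[.X../.O.X]+0 (0,2)[..X./.O.X]+0 (0,3)[...X/.O.X]+0 (1,0)[..../XO.X]+0 (1,2)[..../.OXX]+0
p2 O@[X.../.O.X]: (0,1)[XO../.O.X]+0* (0,2)[X.O./.O.X]+0 (0,3)[X..O/.O.X]+0 (1,0)[X.../OO.X]+0 (1,2)[X.../.OOX]+0
p3 X@[XO../.O.X]: (0,2)[XOX./.O.X]+0* (0,3)[XO.X/.O.X]+0 (1,0)[XO../XO.X]+0 (1,2)[XO../.OXX]+0
p4 O@[XOX./.O.X]: (0,3)[XOXO/.O.X]+0* (1,0)[XOX./OO.X]+0 (1,2)[XOX./.OOX]+0
p5 X@[XOXO/.O.X]: (1,0)[XOXO/XO.X]+0* (1,2)[XOXO/.OXX]+0
p6 O@[XOXO/XO.X]: (1,2)[XOXO/XOOX]+0*
p7 X@[XOXO/XOOX] terminal +0; root [..../.O.X] d6

value(..../.O.X, X) = 0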